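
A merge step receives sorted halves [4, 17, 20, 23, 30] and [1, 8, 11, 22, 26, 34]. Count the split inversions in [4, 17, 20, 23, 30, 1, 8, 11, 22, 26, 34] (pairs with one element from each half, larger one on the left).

There are 16 cross-inversions.

Take each right-half value and tally the left-half values above it:
r = 1: 4, 17, 20, 23, 30 → 5
r = 8: 17, 20, 23, 30 → 4
r = 11: 17, 20, 23, 30 → 4
r = 22: 23, 30 → 2
r = 26: 30 → 1
r = 34: none → 0
Cross-inversions: 5 + 4 + 4 + 2 + 1 + 0 = 16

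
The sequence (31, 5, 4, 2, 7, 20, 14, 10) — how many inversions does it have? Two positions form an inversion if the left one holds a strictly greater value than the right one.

There are 13 inversions.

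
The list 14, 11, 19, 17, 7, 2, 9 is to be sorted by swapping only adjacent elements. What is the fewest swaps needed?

15 swaps

The minimum number of adjacent swaps to sort an array equals its inversion count, since every such swap removes exactly one inversion.
Count inversions — for each element, later elements that are smaller:
14: 11, 7, 2, 9 → 4
11: 7, 2, 9 → 3
19: 17, 7, 2, 9 → 4
17: 7, 2, 9 → 3
7: 2 → 1
2: none → 0
9: none → 0
Total inversions: 4 + 3 + 4 + 3 + 1 + 0 + 0 = 15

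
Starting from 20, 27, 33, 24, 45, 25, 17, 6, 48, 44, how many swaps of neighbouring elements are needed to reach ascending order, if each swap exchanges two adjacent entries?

20 swaps

Each adjacent swap fixes exactly one inversion, so the minimum swap count equals the number of inversions.
Count inversions — for each element, later elements that are smaller:
20: 17, 6 → 2
27: 24, 25, 17, 6 → 4
33: 24, 25, 17, 6 → 4
24: 17, 6 → 2
45: 25, 17, 6, 44 → 4
25: 17, 6 → 2
17: 6 → 1
6: none → 0
48: 44 → 1
44: none → 0
Total inversions: 2 + 4 + 4 + 2 + 4 + 2 + 1 + 0 + 1 + 0 = 20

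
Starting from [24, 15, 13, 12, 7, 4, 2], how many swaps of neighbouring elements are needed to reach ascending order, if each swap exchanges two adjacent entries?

21 adjacent swaps

Minimum adjacent swaps = number of inversions (each swap of adjacent out-of-order elements removes one inversion and no swap can remove more).
Count inversions — for each element, later elements that are smaller:
24: 15, 13, 12, 7, 4, 2 → 6
15: 13, 12, 7, 4, 2 → 5
13: 12, 7, 4, 2 → 4
12: 7, 4, 2 → 3
7: 4, 2 → 2
4: 2 → 1
2: none → 0
Total inversions: 6 + 5 + 4 + 3 + 2 + 1 + 0 = 21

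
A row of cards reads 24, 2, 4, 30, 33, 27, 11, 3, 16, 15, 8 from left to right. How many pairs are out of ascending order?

30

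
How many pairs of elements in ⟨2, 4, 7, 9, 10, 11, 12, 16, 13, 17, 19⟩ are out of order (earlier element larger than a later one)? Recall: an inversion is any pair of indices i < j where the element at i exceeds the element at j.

Element-by-element contributions:
2 → none → 0
4 → none → 0
7 → none → 0
9 → none → 0
10 → none → 0
11 → none → 0
12 → none → 0
16 → 13 → 1
13 → none → 0
17 → none → 0
19 → none → 0
Sum: 0 + 0 + 0 + 0 + 0 + 0 + 0 + 1 + 0 + 0 + 0 = 1

Inversions: 1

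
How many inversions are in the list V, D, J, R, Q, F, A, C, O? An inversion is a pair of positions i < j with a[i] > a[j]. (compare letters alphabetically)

24

Sweep left to right; for each value list the smaller values that follow it:
V: 8
D: 2
J: 3
R: 5
Q: 4
F: 2
A: 0
C: 0
O: 0
Sum: 8 + 2 + 3 + 5 + 4 + 2 + 0 + 0 + 0 = 24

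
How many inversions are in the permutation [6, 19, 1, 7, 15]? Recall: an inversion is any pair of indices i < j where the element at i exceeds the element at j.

Element-by-element contributions:
6: 1
19: 3
1: 0
7: 0
15: 0
Sum: 1 + 3 + 0 + 0 + 0 = 4

4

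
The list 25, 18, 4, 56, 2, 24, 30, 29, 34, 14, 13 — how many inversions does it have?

Sweep left to right; for each value list the smaller values that follow it:
25 → 18, 4, 2, 24, 14, 13 → 6
18 → 4, 2, 14, 13 → 4
4 → 2 → 1
56 → 2, 24, 30, 29, 34, 14, 13 → 7
2 → none → 0
24 → 14, 13 → 2
30 → 29, 14, 13 → 3
29 → 14, 13 → 2
34 → 14, 13 → 2
14 → 13 → 1
13 → none → 0
Sum: 6 + 4 + 1 + 7 + 0 + 2 + 3 + 2 + 2 + 1 + 0 = 28

28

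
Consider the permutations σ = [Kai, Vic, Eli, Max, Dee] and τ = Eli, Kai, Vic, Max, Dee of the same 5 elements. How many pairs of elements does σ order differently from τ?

Assign each item its position (1..5) in the first ordering, then rewrite the second ordering as that position sequence:
positions: Kai→1, Vic→2, Eli→3, Max→4, Dee→5
second ordering as positions: [3, 1, 2, 4, 5]
Discordant pairs = inversions in this position sequence.
3: 1, 2 → 2
1: 0
2: 0
4: 0
5: 0
Total: 2 + 0 + 0 + 0 + 0 = 2

There are 2 discordant pairs.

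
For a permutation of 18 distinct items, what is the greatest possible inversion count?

The maximum occurs when the array is in strictly decreasing order: every one of the C(18, 2) pairs is inverted.
C(18, 2) = 18·17/2 = 153

153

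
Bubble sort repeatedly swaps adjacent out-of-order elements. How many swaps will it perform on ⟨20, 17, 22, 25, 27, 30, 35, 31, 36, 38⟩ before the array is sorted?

Each adjacent swap fixes exactly one inversion, so the minimum swap count equals the number of inversions.
Count inversions — for each element, later elements that are smaller:
20: 17 → 1
17: none → 0
22: none → 0
25: none → 0
27: none → 0
30: none → 0
35: 31 → 1
31: none → 0
36: none → 0
38: none → 0
Total inversions: 1 + 0 + 0 + 0 + 0 + 0 + 1 + 0 + 0 + 0 = 2

2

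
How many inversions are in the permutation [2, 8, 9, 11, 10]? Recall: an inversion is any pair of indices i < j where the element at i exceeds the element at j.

Out-of-order index pairs (1-indexed):
(4,5): 11 > 10
That's 1 pair.

1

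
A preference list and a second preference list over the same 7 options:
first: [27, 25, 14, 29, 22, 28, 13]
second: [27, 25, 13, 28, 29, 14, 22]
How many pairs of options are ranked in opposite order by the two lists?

Assign each item its position (1..7) in the first ordering, then rewrite the second ordering as that position sequence:
positions: 27→1, 25→2, 14→3, 29→4, 22→5, 28→6, 13→7
second ordering as positions: [1, 2, 7, 6, 4, 3, 5]
Discordant pairs = inversions in this position sequence.
1: 0
2: 0
7: 6, 4, 3, 5 → 4
6: 4, 3, 5 → 3
4: 3 → 1
3: 0
5: 0
Total: 0 + 0 + 4 + 3 + 1 + 0 + 0 = 8

8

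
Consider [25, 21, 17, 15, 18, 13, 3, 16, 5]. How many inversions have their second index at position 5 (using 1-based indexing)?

2 such elements

The element at index 5 is 18.
Elements before it: 25, 21, 17, 15
Those larger than 18: 25, 21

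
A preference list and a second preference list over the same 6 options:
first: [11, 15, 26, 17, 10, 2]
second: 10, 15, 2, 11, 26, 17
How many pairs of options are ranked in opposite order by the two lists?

8 pairs

Assign each item its position (1..6) in the first ordering, then rewrite the second ordering as that position sequence:
positions: 11→1, 15→2, 26→3, 17→4, 10→5, 2→6
second ordering as positions: [5, 2, 6, 1, 3, 4]
Discordant pairs = inversions in this position sequence.
5: 2, 1, 3, 4 → 4
2: 1 → 1
6: 1, 3, 4 → 3
1: 0
3: 0
4: 0
Total: 4 + 1 + 3 + 0 + 0 + 0 = 8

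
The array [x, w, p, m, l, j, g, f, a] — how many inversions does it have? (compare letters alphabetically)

Sweep left to right; for each value list the smaller values that follow it:
x → w, p, m, l, j, g, f, a → 8
w → p, m, l, j, g, f, a → 7
p → m, l, j, g, f, a → 6
m → l, j, g, f, a → 5
l → j, g, f, a → 4
j → g, f, a → 3
g → f, a → 2
f → a → 1
a → none → 0
Sum: 8 + 7 + 6 + 5 + 4 + 3 + 2 + 1 + 0 = 36

Inversions: 36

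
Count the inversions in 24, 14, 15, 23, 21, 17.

Inversion pairs (indices are 0-based):
(0,1): 24 > 14
(0,2): 24 > 15
(0,3): 24 > 23
(0,4): 24 > 21
(0,5): 24 > 17
(3,4): 23 > 21
(3,5): 23 > 17
(4,5): 21 > 17
That's 8 pairs.

8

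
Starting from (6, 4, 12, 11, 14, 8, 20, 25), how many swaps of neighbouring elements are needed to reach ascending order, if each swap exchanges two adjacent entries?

5

Each adjacent swap fixes exactly one inversion, so the minimum swap count equals the number of inversions.
Count inversions — for each element, later elements that are smaller:
6: 4 → 1
4: none → 0
12: 11, 8 → 2
11: 8 → 1
14: 8 → 1
8: none → 0
20: none → 0
25: none → 0
Total inversions: 1 + 0 + 2 + 1 + 1 + 0 + 0 + 0 = 5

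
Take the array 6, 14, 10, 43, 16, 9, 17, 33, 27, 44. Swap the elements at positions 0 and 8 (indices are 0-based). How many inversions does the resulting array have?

21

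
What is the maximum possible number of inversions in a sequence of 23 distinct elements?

A reversed (strictly descending) arrangement makes every pair an inversion, giving C(23, 2) inversions.
C(23, 2) = 23·22/2 = 253

253 inversions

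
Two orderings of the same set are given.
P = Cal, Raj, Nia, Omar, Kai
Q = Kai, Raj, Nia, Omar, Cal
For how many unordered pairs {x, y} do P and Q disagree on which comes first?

7 disagreeing pairs

Assign each item its position (1..5) in the first ordering, then rewrite the second ordering as that position sequence:
positions: Cal→1, Raj→2, Nia→3, Omar→4, Kai→5
second ordering as positions: [5, 2, 3, 4, 1]
Discordant pairs = inversions in this position sequence.
5: 2, 3, 4, 1 → 4
2: 1 → 1
3: 1 → 1
4: 1 → 1
1: 0
Total: 4 + 1 + 1 + 1 + 0 = 7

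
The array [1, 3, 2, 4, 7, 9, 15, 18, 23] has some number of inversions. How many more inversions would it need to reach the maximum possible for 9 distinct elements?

Maximum inversions for 9 distinct elements is C(9, 2) = 9·8/2 = 36.
Current inversions — for each element, count later smaller elements:
1: 0
3: 1
2: 0
4: 0
7: 0
9: 0
15: 0
18: 0
23: 0
Current total: 0 + 1 + 0 + 0 + 0 + 0 + 0 + 0 + 0 = 1
Shortfall: 36 − 1 = 35

35 inversions short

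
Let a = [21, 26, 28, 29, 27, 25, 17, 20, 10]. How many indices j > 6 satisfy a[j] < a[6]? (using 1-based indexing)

3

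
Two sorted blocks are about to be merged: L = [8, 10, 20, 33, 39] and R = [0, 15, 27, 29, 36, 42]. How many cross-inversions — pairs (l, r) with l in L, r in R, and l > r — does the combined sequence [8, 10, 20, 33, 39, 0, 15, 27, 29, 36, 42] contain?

13 split inversions

For each element r of the right run, count left-run elements greater than r:
r = 0: 8, 10, 20, 33, 39 → 5
r = 15: 20, 33, 39 → 3
r = 27: 33, 39 → 2
r = 29: 33, 39 → 2
r = 36: 39 → 1
r = 42: none → 0
Cross-inversions: 5 + 3 + 2 + 2 + 1 + 0 = 13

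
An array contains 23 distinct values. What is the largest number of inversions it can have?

There are 253 inversions.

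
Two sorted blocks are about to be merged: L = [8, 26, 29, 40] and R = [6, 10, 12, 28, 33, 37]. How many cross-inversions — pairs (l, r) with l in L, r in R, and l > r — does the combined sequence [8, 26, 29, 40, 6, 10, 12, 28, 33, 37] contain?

14

Take each right-half value and tally the left-half values above it:
r = 6: 8, 26, 29, 40 → 4
r = 10: 26, 29, 40 → 3
r = 12: 26, 29, 40 → 3
r = 28: 29, 40 → 2
r = 33: 40 → 1
r = 37: 40 → 1
Cross-inversions: 4 + 3 + 3 + 2 + 1 + 1 = 14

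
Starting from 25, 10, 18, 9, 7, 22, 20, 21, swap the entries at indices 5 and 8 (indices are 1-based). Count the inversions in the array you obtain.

17

Positions 5 and 8 hold 7 and 21; after swapping, the array is [25, 10, 18, 9, 21, 22, 20, 7].
Element-by-element contributions:
25: 7
10: 2
18: 2
9: 1
21: 2
22: 2
20: 1
7: 0
Sum: 7 + 2 + 2 + 1 + 2 + 2 + 1 + 0 = 17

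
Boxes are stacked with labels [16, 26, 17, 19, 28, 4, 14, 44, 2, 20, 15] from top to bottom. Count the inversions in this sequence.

30 out-of-order pairs

Element-by-element contributions:
16 → 4, 14, 2, 15 → 4
26 → 17, 19, 4, 14, 2, 20, 15 → 7
17 → 4, 14, 2, 15 → 4
19 → 4, 14, 2, 15 → 4
28 → 4, 14, 2, 20, 15 → 5
4 → 2 → 1
14 → 2 → 1
44 → 2, 20, 15 → 3
2 → none → 0
20 → 15 → 1
15 → none → 0
Sum: 4 + 7 + 4 + 4 + 5 + 1 + 1 + 3 + 0 + 1 + 0 = 30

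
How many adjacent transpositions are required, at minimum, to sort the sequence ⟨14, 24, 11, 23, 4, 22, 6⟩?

Each adjacent swap fixes exactly one inversion, so the minimum swap count equals the number of inversions.
Count inversions — for each element, later elements that are smaller:
14: 11, 4, 6 → 3
24: 11, 23, 4, 22, 6 → 5
11: 4, 6 → 2
23: 4, 22, 6 → 3
4: none → 0
22: 6 → 1
6: none → 0
Total inversions: 3 + 5 + 2 + 3 + 0 + 1 + 0 = 14

Adjacent swaps: 14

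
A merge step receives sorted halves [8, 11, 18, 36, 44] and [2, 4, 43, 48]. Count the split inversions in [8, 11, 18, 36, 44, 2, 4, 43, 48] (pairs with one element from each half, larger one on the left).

11 cross-inversions

For each element r of the right run, count left-run elements greater than r:
r = 2: 8, 11, 18, 36, 44 → 5
r = 4: 8, 11, 18, 36, 44 → 5
r = 43: 44 → 1
r = 48: none → 0
Cross-inversions: 5 + 5 + 1 + 0 = 11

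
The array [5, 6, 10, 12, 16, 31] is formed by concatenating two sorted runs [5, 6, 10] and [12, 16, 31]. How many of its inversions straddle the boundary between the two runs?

0 split inversions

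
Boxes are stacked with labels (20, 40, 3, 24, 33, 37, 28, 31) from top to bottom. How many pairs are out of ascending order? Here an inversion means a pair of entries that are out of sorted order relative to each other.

For each element, count later entries that are smaller:
20: 1
40: 6
3: 0
24: 0
33: 2
37: 2
28: 0
31: 0
Sum: 1 + 6 + 0 + 0 + 2 + 2 + 0 + 0 = 11

11 inversions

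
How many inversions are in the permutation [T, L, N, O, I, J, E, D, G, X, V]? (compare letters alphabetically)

31

Count, for each position, how many later elements it exceeds:
T → L, N, O, I, J, E, D, G → 8
L → I, J, E, D, G → 5
N → I, J, E, D, G → 5
O → I, J, E, D, G → 5
I → E, D, G → 3
J → E, D, G → 3
E → D → 1
D → none → 0
G → none → 0
X → V → 1
V → none → 0
Sum: 8 + 5 + 5 + 5 + 3 + 3 + 1 + 0 + 0 + 1 + 0 = 31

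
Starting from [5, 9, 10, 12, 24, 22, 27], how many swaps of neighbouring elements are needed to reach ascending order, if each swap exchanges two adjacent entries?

The minimum number of adjacent swaps to sort an array equals its inversion count, since every such swap removes exactly one inversion.
Count inversions — for each element, later elements that are smaller:
5: none → 0
9: none → 0
10: none → 0
12: none → 0
24: 22 → 1
22: none → 0
27: none → 0
Total inversions: 0 + 0 + 0 + 0 + 1 + 0 + 0 = 1

1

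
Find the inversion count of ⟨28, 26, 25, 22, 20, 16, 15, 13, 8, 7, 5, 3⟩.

For each element, count later entries that are smaller:
28: 11
26: 10
25: 9
22: 8
20: 7
16: 6
15: 5
13: 4
8: 3
7: 2
5: 1
3: 0
Sum: 11 + 10 + 9 + 8 + 7 + 6 + 5 + 4 + 3 + 2 + 1 + 0 = 66

66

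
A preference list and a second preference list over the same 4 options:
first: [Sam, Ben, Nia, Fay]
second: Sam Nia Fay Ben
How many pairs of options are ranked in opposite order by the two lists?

Assign each item its position (1..4) in the first ordering, then rewrite the second ordering as that position sequence:
positions: Sam→1, Ben→2, Nia→3, Fay→4
second ordering as positions: [1, 3, 4, 2]
Discordant pairs = inversions in this position sequence.
1: 0
3: 2 → 1
4: 2 → 1
2: 0
Total: 0 + 1 + 1 + 0 = 2

2 pairs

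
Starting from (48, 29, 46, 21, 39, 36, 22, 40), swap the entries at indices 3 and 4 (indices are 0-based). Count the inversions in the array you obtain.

Positions 3 and 4 hold 21 and 39; after swapping, the array is [48, 29, 46, 39, 21, 36, 22, 40].
Sweep left to right; for each value list the smaller values that follow it:
48: 7
29: 2
46: 5
39: 3
21: 0
36: 1
22: 0
40: 0
Sum: 7 + 2 + 5 + 3 + 0 + 1 + 0 + 0 = 18

18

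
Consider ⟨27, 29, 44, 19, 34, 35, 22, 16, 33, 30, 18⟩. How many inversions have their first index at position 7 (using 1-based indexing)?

The element at index 7 is 22.
Elements after it: 16, 33, 30, 18
Those smaller than 22: 16, 18

2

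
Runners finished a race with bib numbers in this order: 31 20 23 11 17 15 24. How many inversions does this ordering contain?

Out-of-order pairs: 13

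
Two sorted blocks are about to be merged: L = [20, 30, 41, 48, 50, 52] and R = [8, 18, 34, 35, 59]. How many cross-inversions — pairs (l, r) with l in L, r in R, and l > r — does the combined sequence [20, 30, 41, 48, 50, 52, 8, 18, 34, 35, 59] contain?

Take each right-half value and tally the left-half values above it:
r = 8: 20, 30, 41, 48, 50, 52 → 6
r = 18: 20, 30, 41, 48, 50, 52 → 6
r = 34: 41, 48, 50, 52 → 4
r = 35: 41, 48, 50, 52 → 4
r = 59: none → 0
Cross-inversions: 6 + 6 + 4 + 4 + 0 = 20

Split inversions: 20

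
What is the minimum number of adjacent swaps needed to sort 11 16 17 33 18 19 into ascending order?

Adjacent swaps: 2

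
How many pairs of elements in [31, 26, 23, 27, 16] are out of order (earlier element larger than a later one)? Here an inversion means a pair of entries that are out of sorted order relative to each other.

There are 8 out-of-order pairs.

Listing every pair i<j with a[i]>a[j] (using 0-based positions):
(0,1): 31 > 26
(0,2): 31 > 23
(0,3): 31 > 27
(0,4): 31 > 16
(1,2): 26 > 23
(1,4): 26 > 16
(2,4): 23 > 16
(3,4): 27 > 16
That's 8 pairs.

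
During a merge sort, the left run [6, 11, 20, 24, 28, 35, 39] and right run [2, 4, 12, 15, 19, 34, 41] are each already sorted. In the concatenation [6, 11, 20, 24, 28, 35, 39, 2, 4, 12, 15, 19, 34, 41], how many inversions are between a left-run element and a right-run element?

31

Count, for every r in R, how many entries of L exceed r:
r = 2: 6, 11, 20, 24, 28, 35, 39 → 7
r = 4: 6, 11, 20, 24, 28, 35, 39 → 7
r = 12: 20, 24, 28, 35, 39 → 5
r = 15: 20, 24, 28, 35, 39 → 5
r = 19: 20, 24, 28, 35, 39 → 5
r = 34: 35, 39 → 2
r = 41: none → 0
Cross-inversions: 7 + 7 + 5 + 5 + 5 + 2 + 0 = 31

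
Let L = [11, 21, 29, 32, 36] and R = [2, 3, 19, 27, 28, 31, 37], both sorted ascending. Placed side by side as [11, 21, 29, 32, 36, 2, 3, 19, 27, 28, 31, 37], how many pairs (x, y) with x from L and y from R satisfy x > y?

For each element r of the right run, count left-run elements greater than r:
r = 2: 11, 21, 29, 32, 36 → 5
r = 3: 11, 21, 29, 32, 36 → 5
r = 19: 21, 29, 32, 36 → 4
r = 27: 29, 32, 36 → 3
r = 28: 29, 32, 36 → 3
r = 31: 32, 36 → 2
r = 37: none → 0
Cross-inversions: 5 + 5 + 4 + 3 + 3 + 2 + 0 = 22

22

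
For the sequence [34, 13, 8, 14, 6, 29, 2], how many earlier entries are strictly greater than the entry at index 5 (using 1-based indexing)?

4 such elements

The element at index 5 is 6.
Elements before it: 34, 13, 8, 14
Those larger than 6: 34, 13, 8, 14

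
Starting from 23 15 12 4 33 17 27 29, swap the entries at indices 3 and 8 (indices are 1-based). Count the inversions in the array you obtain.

15

Positions 3 and 8 hold 12 and 29; after swapping, the array is [23, 15, 29, 4, 33, 17, 27, 12].
Element-by-element contributions:
23 → 15, 4, 17, 12 → 4
15 → 4, 12 → 2
29 → 4, 17, 27, 12 → 4
4 → none → 0
33 → 17, 27, 12 → 3
17 → 12 → 1
27 → 12 → 1
12 → none → 0
Sum: 4 + 2 + 4 + 0 + 3 + 1 + 1 + 0 = 15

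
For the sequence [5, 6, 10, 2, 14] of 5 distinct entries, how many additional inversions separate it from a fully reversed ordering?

7

Maximum inversions for 5 distinct elements is C(5, 2) = 5·4/2 = 10.
Current inversions — for each element, count later smaller elements:
5: 1
6: 1
10: 1
2: 0
14: 0
Current total: 1 + 1 + 1 + 0 + 0 = 3
Shortfall: 10 − 3 = 7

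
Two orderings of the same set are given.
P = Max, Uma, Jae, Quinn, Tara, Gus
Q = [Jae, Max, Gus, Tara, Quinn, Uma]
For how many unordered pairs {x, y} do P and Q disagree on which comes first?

Assign each item its position (1..6) in the first ordering, then rewrite the second ordering as that position sequence:
positions: Max→1, Uma→2, Jae→3, Quinn→4, Tara→5, Gus→6
second ordering as positions: [3, 1, 6, 5, 4, 2]
Discordant pairs = inversions in this position sequence.
3: 1, 2 → 2
1: 0
6: 5, 4, 2 → 3
5: 4, 2 → 2
4: 2 → 1
2: 0
Total: 2 + 0 + 3 + 2 + 1 + 0 = 8

8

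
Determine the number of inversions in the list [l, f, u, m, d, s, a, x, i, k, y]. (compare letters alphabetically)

23 out-of-order pairs

Count, for each position, how many later elements it exceeds:
l: 5
f: 2
u: 6
m: 4
d: 1
s: 3
a: 0
x: 2
i: 0
k: 0
y: 0
Sum: 5 + 2 + 6 + 4 + 1 + 3 + 0 + 2 + 0 + 0 + 0 = 23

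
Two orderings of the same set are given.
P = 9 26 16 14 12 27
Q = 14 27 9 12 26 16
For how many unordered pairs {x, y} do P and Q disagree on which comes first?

Assign each item its position (1..6) in the first ordering, then rewrite the second ordering as that position sequence:
positions: 9→1, 26→2, 16→3, 14→4, 12→5, 27→6
second ordering as positions: [4, 6, 1, 5, 2, 3]
Discordant pairs = inversions in this position sequence.
4: 1, 2, 3 → 3
6: 1, 5, 2, 3 → 4
1: 0
5: 2, 3 → 2
2: 0
3: 0
Total: 3 + 4 + 0 + 2 + 0 + 0 = 9

9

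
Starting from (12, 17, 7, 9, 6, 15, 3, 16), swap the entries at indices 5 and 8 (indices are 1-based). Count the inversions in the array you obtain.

Positions 5 and 8 hold 6 and 16; after swapping, the array is [12, 17, 7, 9, 16, 15, 3, 6].
Sweep left to right; for each value list the smaller values that follow it:
12 → 7, 9, 3, 6 → 4
17 → 7, 9, 16, 15, 3, 6 → 6
7 → 3, 6 → 2
9 → 3, 6 → 2
16 → 15, 3, 6 → 3
15 → 3, 6 → 2
3 → none → 0
6 → none → 0
Sum: 4 + 6 + 2 + 2 + 3 + 2 + 0 + 0 = 19

19 inversions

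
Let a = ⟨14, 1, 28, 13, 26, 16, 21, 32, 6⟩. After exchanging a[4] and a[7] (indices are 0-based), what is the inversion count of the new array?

Positions 4 and 7 hold 26 and 32; after swapping, the array is [14, 1, 28, 13, 32, 16, 21, 26, 6].
Element-by-element contributions:
14: 3
1: 0
28: 5
13: 1
32: 4
16: 1
21: 1
26: 1
6: 0
Sum: 3 + 0 + 5 + 1 + 4 + 1 + 1 + 1 + 0 = 16

16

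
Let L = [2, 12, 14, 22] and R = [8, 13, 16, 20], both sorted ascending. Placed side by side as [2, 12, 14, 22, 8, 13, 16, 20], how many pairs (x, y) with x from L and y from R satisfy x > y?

For each element r of the right run, count left-run elements greater than r:
r = 8: 12, 14, 22 → 3
r = 13: 14, 22 → 2
r = 16: 22 → 1
r = 20: 22 → 1
Cross-inversions: 3 + 2 + 1 + 1 = 7

7 split inversions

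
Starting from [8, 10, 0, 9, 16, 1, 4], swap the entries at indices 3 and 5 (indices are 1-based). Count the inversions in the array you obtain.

Positions 3 and 5 hold 0 and 16; after swapping, the array is [8, 10, 16, 9, 0, 1, 4].
Sweep left to right; for each value list the smaller values that follow it:
8: 3
10: 4
16: 4
9: 3
0: 0
1: 0
4: 0
Sum: 3 + 4 + 4 + 3 + 0 + 0 + 0 = 14

14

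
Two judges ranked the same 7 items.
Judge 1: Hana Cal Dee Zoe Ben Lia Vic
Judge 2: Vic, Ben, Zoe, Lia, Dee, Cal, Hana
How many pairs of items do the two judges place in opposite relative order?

19

Assign each item its position (1..7) in the first ordering, then rewrite the second ordering as that position sequence:
positions: Hana→1, Cal→2, Dee→3, Zoe→4, Ben→5, Lia→6, Vic→7
second ordering as positions: [7, 5, 4, 6, 3, 2, 1]
Discordant pairs = inversions in this position sequence.
7: 5, 4, 6, 3, 2, 1 → 6
5: 4, 3, 2, 1 → 4
4: 3, 2, 1 → 3
6: 3, 2, 1 → 3
3: 2, 1 → 2
2: 1 → 1
1: 0
Total: 6 + 4 + 3 + 3 + 2 + 1 + 0 = 19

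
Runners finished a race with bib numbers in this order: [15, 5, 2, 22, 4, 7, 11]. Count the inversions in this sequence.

Sweep left to right; for each value list the smaller values that follow it:
15 → 5, 2, 4, 7, 11 → 5
5 → 2, 4 → 2
2 → none → 0
22 → 4, 7, 11 → 3
4 → none → 0
7 → none → 0
11 → none → 0
Sum: 5 + 2 + 0 + 3 + 0 + 0 + 0 = 10

10 inversions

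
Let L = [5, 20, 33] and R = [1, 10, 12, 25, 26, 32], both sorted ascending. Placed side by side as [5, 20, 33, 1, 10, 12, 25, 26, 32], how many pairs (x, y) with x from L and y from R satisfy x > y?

For each element r of the right run, count left-run elements greater than r:
r = 1: 5, 20, 33 → 3
r = 10: 20, 33 → 2
r = 12: 20, 33 → 2
r = 25: 33 → 1
r = 26: 33 → 1
r = 32: 33 → 1
Cross-inversions: 3 + 2 + 2 + 1 + 1 + 1 = 10

Split inversions: 10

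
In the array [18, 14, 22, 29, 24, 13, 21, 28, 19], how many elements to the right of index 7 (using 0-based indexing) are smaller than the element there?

The element at index 7 is 28.
Elements after it: 19
Those smaller than 28: 19

1 such element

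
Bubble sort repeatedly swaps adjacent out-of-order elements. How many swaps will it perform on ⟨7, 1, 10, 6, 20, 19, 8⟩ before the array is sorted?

7 swaps

The minimum number of adjacent swaps to sort an array equals its inversion count, since every such swap removes exactly one inversion.
Count inversions — for each element, later elements that are smaller:
7: 1, 6 → 2
1: none → 0
10: 6, 8 → 2
6: none → 0
20: 19, 8 → 2
19: 8 → 1
8: none → 0
Total inversions: 2 + 0 + 2 + 0 + 2 + 1 + 0 = 7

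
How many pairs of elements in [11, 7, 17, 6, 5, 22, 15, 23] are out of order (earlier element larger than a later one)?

Count, for each position, how many later elements it exceeds:
11: 3
7: 2
17: 3
6: 1
5: 0
22: 1
15: 0
23: 0
Sum: 3 + 2 + 3 + 1 + 0 + 1 + 0 + 0 = 10

Out-of-order pairs: 10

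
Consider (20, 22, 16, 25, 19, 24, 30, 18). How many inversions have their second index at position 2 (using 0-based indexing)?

The element at index 2 is 16.
Elements before it: 20, 22
Those larger than 16: 20, 22

2 such elements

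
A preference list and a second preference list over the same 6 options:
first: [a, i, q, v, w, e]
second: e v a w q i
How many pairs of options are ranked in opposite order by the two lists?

11 pairs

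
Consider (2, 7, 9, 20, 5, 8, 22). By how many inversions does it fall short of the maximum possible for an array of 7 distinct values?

16 inversions short

Maximum inversions for 7 distinct elements is C(7, 2) = 7·6/2 = 21.
Current inversions — for each element, count later smaller elements:
2: 0
7: 1
9: 2
20: 2
5: 0
8: 0
22: 0
Current total: 0 + 1 + 2 + 2 + 0 + 0 + 0 = 5
Shortfall: 21 − 5 = 16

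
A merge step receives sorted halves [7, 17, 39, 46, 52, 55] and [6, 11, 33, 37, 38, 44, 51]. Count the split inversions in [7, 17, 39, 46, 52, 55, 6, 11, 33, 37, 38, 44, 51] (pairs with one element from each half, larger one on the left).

28 cross-inversions

Take each right-half value and tally the left-half values above it:
r = 6: 7, 17, 39, 46, 52, 55 → 6
r = 11: 17, 39, 46, 52, 55 → 5
r = 33: 39, 46, 52, 55 → 4
r = 37: 39, 46, 52, 55 → 4
r = 38: 39, 46, 52, 55 → 4
r = 44: 46, 52, 55 → 3
r = 51: 52, 55 → 2
Cross-inversions: 6 + 5 + 4 + 4 + 4 + 3 + 2 = 28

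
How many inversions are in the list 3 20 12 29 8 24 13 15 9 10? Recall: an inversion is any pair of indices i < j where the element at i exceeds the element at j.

Out-of-order pairs: 23

Count, for each position, how many later elements it exceeds:
3 → none → 0
20 → 12, 8, 13, 15, 9, 10 → 6
12 → 8, 9, 10 → 3
29 → 8, 24, 13, 15, 9, 10 → 6
8 → none → 0
24 → 13, 15, 9, 10 → 4
13 → 9, 10 → 2
15 → 9, 10 → 2
9 → none → 0
10 → none → 0
Sum: 0 + 6 + 3 + 6 + 0 + 4 + 2 + 2 + 0 + 0 = 23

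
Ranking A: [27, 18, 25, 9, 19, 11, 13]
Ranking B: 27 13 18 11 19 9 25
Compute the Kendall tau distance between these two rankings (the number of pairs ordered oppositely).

There are 11 discordant pairs.

Assign each item its position (1..7) in the first ordering, then rewrite the second ordering as that position sequence:
positions: 27→1, 18→2, 25→3, 9→4, 19→5, 11→6, 13→7
second ordering as positions: [1, 7, 2, 6, 5, 4, 3]
Discordant pairs = inversions in this position sequence.
1: 0
7: 2, 6, 5, 4, 3 → 5
2: 0
6: 5, 4, 3 → 3
5: 4, 3 → 2
4: 3 → 1
3: 0
Total: 0 + 5 + 0 + 3 + 2 + 1 + 0 = 11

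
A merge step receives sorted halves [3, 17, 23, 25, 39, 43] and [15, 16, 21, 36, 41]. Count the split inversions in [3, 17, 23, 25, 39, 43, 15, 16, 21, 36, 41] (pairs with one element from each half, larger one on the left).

17 split inversions

Count, for every r in R, how many entries of L exceed r:
r = 15: 17, 23, 25, 39, 43 → 5
r = 16: 17, 23, 25, 39, 43 → 5
r = 21: 23, 25, 39, 43 → 4
r = 36: 39, 43 → 2
r = 41: 43 → 1
Cross-inversions: 5 + 5 + 4 + 2 + 1 = 17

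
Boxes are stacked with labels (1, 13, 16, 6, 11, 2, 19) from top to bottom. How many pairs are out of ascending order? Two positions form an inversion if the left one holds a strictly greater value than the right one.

Inversion pairs (indices are 1-based):
(2,4): 13 > 6
(2,5): 13 > 11
(2,6): 13 > 2
(3,4): 16 > 6
(3,5): 16 > 11
(3,6): 16 > 2
(4,6): 6 > 2
(5,6): 11 > 2
That's 8 pairs.

There are 8 inversions.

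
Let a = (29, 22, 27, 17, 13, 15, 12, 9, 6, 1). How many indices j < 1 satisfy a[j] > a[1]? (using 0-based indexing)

1

The element at index 1 is 22.
Elements before it: 29
Those larger than 22: 29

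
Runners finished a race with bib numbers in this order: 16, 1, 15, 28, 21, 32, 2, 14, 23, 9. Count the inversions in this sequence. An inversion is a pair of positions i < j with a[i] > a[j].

22

Element-by-element contributions:
16 → 1, 15, 2, 14, 9 → 5
1 → none → 0
15 → 2, 14, 9 → 3
28 → 21, 2, 14, 23, 9 → 5
21 → 2, 14, 9 → 3
32 → 2, 14, 23, 9 → 4
2 → none → 0
14 → 9 → 1
23 → 9 → 1
9 → none → 0
Sum: 5 + 0 + 3 + 5 + 3 + 4 + 0 + 1 + 1 + 0 = 22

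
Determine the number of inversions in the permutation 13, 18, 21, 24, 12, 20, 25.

There are 6 out-of-order pairs.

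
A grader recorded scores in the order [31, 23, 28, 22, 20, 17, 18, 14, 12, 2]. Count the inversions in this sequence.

For each element, count later entries that are smaller:
31: 9
23: 7
28: 7
22: 6
20: 5
17: 3
18: 3
14: 2
12: 1
2: 0
Sum: 9 + 7 + 7 + 6 + 5 + 3 + 3 + 2 + 1 + 0 = 43

43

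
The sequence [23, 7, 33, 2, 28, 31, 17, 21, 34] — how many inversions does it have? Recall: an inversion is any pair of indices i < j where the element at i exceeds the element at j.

14 inversions

Element-by-element contributions:
23: 4
7: 1
33: 5
2: 0
28: 2
31: 2
17: 0
21: 0
34: 0
Sum: 4 + 1 + 5 + 0 + 2 + 2 + 0 + 0 + 0 = 14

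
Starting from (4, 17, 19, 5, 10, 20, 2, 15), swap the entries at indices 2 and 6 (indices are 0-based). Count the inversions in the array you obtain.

8 inversions

Positions 2 and 6 hold 19 and 2; after swapping, the array is [4, 17, 2, 5, 10, 20, 19, 15].
For each element, count later entries that are smaller:
4: 1
17: 4
2: 0
5: 0
10: 0
20: 2
19: 1
15: 0
Sum: 1 + 4 + 0 + 0 + 0 + 2 + 1 + 0 = 8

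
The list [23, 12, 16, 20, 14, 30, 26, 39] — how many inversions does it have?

Element-by-element contributions:
23: 4
12: 0
16: 1
20: 1
14: 0
30: 1
26: 0
39: 0
Sum: 4 + 0 + 1 + 1 + 0 + 1 + 0 + 0 = 7

7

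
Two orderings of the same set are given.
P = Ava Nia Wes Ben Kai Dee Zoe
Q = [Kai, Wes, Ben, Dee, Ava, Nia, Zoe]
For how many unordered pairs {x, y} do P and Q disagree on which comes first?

10 disagreeing pairs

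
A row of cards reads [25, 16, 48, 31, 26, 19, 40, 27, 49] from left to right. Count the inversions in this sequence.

12 inversions

Count, for each position, how many later elements it exceeds:
25: 2
16: 0
48: 5
31: 3
26: 1
19: 0
40: 1
27: 0
49: 0
Sum: 2 + 0 + 5 + 3 + 1 + 0 + 1 + 0 + 0 = 12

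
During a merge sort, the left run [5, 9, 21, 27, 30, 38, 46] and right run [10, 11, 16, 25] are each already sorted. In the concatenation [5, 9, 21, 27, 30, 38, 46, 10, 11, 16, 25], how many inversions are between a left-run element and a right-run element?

19

Take each right-half value and tally the left-half values above it:
r = 10: 21, 27, 30, 38, 46 → 5
r = 11: 21, 27, 30, 38, 46 → 5
r = 16: 21, 27, 30, 38, 46 → 5
r = 25: 27, 30, 38, 46 → 4
Cross-inversions: 5 + 5 + 5 + 4 = 19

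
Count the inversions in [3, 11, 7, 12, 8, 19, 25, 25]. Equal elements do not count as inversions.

3

Element-by-element contributions:
3 → none → 0
11 → 7, 8 → 2
7 → none → 0
12 → 8 → 1
8 → none → 0
19 → none → 0
25 → none → 0
25 → none → 0
Sum: 0 + 2 + 0 + 1 + 0 + 0 + 0 + 0 = 3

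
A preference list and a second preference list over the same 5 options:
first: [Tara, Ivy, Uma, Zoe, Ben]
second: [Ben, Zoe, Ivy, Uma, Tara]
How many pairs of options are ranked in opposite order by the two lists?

Assign each item its position (1..5) in the first ordering, then rewrite the second ordering as that position sequence:
positions: Tara→1, Ivy→2, Uma→3, Zoe→4, Ben→5
second ordering as positions: [5, 4, 2, 3, 1]
Discordant pairs = inversions in this position sequence.
5: 4, 2, 3, 1 → 4
4: 2, 3, 1 → 3
2: 1 → 1
3: 1 → 1
1: 0
Total: 4 + 3 + 1 + 1 + 0 = 9

9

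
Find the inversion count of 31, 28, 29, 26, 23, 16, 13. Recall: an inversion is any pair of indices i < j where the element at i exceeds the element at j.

20

For each element, count later entries that are smaller:
31 → 28, 29, 26, 23, 16, 13 → 6
28 → 26, 23, 16, 13 → 4
29 → 26, 23, 16, 13 → 4
26 → 23, 16, 13 → 3
23 → 16, 13 → 2
16 → 13 → 1
13 → none → 0
Sum: 6 + 4 + 4 + 3 + 2 + 1 + 0 = 20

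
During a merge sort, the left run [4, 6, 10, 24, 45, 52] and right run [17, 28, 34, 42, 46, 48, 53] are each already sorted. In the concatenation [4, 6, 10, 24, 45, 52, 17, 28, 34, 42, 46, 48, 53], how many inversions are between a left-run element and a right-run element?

For each element r of the right run, count left-run elements greater than r:
r = 17: 24, 45, 52 → 3
r = 28: 45, 52 → 2
r = 34: 45, 52 → 2
r = 42: 45, 52 → 2
r = 46: 52 → 1
r = 48: 52 → 1
r = 53: none → 0
Cross-inversions: 3 + 2 + 2 + 2 + 1 + 1 + 0 = 11

11 split inversions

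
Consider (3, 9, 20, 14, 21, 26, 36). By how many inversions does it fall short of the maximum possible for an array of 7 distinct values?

20

Maximum inversions for 7 distinct elements is C(7, 2) = 7·6/2 = 21.
Current inversions — for each element, count later smaller elements:
3: 0
9: 0
20: 1
14: 0
21: 0
26: 0
36: 0
Current total: 0 + 0 + 1 + 0 + 0 + 0 + 0 = 1
Shortfall: 21 − 1 = 20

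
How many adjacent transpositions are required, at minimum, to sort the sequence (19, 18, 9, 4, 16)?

Minimum adjacent swaps = number of inversions (each swap of adjacent out-of-order elements removes one inversion and no swap can remove more).
Count inversions — for each element, later elements that are smaller:
19: 18, 9, 4, 16 → 4
18: 9, 4, 16 → 3
9: 4 → 1
4: none → 0
16: none → 0
Total inversions: 4 + 3 + 1 + 0 + 0 = 8

8 adjacent swaps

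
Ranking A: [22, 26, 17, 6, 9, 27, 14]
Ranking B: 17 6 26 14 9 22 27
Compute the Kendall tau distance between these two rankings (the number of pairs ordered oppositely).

9

Assign each item its position (1..7) in the first ordering, then rewrite the second ordering as that position sequence:
positions: 22→1, 26→2, 17→3, 6→4, 9→5, 27→6, 14→7
second ordering as positions: [3, 4, 2, 7, 5, 1, 6]
Discordant pairs = inversions in this position sequence.
3: 2, 1 → 2
4: 2, 1 → 2
2: 1 → 1
7: 5, 1, 6 → 3
5: 1 → 1
1: 0
6: 0
Total: 2 + 2 + 1 + 3 + 1 + 0 + 0 = 9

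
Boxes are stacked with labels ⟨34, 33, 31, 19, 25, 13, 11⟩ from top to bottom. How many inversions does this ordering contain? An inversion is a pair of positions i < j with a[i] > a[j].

Inversions: 20

Count, for each position, how many later elements it exceeds:
34: 6
33: 5
31: 4
19: 2
25: 2
13: 1
11: 0
Sum: 6 + 5 + 4 + 2 + 2 + 1 + 0 = 20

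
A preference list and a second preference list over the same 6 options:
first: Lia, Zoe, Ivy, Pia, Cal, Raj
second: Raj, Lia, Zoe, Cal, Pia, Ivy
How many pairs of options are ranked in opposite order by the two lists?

Assign each item its position (1..6) in the first ordering, then rewrite the second ordering as that position sequence:
positions: Lia→1, Zoe→2, Ivy→3, Pia→4, Cal→5, Raj→6
second ordering as positions: [6, 1, 2, 5, 4, 3]
Discordant pairs = inversions in this position sequence.
6: 1, 2, 5, 4, 3 → 5
1: 0
2: 0
5: 4, 3 → 2
4: 3 → 1
3: 0
Total: 5 + 0 + 0 + 2 + 1 + 0 = 8

8 pairs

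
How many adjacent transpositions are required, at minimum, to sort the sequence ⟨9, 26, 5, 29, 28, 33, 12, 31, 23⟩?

13 swaps

Each adjacent swap fixes exactly one inversion, so the minimum swap count equals the number of inversions.
Count inversions — for each element, later elements that are smaller:
9: 5 → 1
26: 5, 12, 23 → 3
5: none → 0
29: 28, 12, 23 → 3
28: 12, 23 → 2
33: 12, 31, 23 → 3
12: none → 0
31: 23 → 1
23: none → 0
Total inversions: 1 + 3 + 0 + 3 + 2 + 3 + 0 + 1 + 0 = 13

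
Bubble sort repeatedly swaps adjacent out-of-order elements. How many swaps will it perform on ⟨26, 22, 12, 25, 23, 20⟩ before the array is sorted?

10 adjacent swaps

Each adjacent swap fixes exactly one inversion, so the minimum swap count equals the number of inversions.
Count inversions — for each element, later elements that are smaller:
26: 22, 12, 25, 23, 20 → 5
22: 12, 20 → 2
12: none → 0
25: 23, 20 → 2
23: 20 → 1
20: none → 0
Total inversions: 5 + 2 + 0 + 2 + 1 + 0 = 10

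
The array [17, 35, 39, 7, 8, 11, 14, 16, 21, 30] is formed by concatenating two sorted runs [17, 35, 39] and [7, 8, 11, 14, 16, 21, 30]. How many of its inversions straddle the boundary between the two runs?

For each element r of the right run, count left-run elements greater than r:
r = 7: 17, 35, 39 → 3
r = 8: 17, 35, 39 → 3
r = 11: 17, 35, 39 → 3
r = 14: 17, 35, 39 → 3
r = 16: 17, 35, 39 → 3
r = 21: 35, 39 → 2
r = 30: 35, 39 → 2
Cross-inversions: 3 + 3 + 3 + 3 + 3 + 2 + 2 = 19

19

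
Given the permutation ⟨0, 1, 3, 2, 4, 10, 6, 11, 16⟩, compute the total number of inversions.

For each element, count later entries that are smaller:
0 → none → 0
1 → none → 0
3 → 2 → 1
2 → none → 0
4 → none → 0
10 → 6 → 1
6 → none → 0
11 → none → 0
16 → none → 0
Sum: 0 + 0 + 1 + 0 + 0 + 1 + 0 + 0 + 0 = 2

2 inversions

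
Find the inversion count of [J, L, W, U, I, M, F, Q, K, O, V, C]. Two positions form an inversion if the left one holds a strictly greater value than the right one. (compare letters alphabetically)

For each element, count later entries that are smaller:
J → I, F, C → 3
L → I, F, K, C → 4
W → U, I, M, F, Q, K, O, V, C → 9
U → I, M, F, Q, K, O, C → 7
I → F, C → 2
M → F, K, C → 3
F → C → 1
Q → K, O, C → 3
K → C → 1
O → C → 1
V → C → 1
C → none → 0
Sum: 3 + 4 + 9 + 7 + 2 + 3 + 1 + 3 + 1 + 1 + 1 + 0 = 35

Out-of-order pairs: 35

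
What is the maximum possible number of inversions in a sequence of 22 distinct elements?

231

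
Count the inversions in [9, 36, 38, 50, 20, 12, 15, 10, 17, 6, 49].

Inversions: 31

Sweep left to right; for each value list the smaller values that follow it:
9: 1
36: 6
38: 6
50: 7
20: 5
12: 2
15: 2
10: 1
17: 1
6: 0
49: 0
Sum: 1 + 6 + 6 + 7 + 5 + 2 + 2 + 1 + 1 + 0 + 0 = 31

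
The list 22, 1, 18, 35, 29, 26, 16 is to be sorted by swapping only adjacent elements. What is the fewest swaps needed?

10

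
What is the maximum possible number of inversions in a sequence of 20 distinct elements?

190 inversions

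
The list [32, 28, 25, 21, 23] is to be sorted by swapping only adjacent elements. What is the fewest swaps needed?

The minimum number of adjacent swaps to sort an array equals its inversion count, since every such swap removes exactly one inversion.
Count inversions — for each element, later elements that are smaller:
32: 28, 25, 21, 23 → 4
28: 25, 21, 23 → 3
25: 21, 23 → 2
21: none → 0
23: none → 0
Total inversions: 4 + 3 + 2 + 0 + 0 = 9

Adjacent swaps: 9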